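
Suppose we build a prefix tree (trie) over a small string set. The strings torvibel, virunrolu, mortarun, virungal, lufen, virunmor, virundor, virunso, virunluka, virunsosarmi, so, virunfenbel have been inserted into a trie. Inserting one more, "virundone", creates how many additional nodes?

2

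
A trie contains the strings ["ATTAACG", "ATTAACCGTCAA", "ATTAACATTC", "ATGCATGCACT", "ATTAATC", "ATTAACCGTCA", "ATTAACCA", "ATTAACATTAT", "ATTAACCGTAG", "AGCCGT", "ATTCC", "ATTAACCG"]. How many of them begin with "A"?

Walk to "A"; the words in its subtree are exactly those with that prefix.
Matches: "AGCCGT", "ATGCATGCACT", "ATTAACATTAT", "ATTAACATTC", "ATTAACCA", "ATTAACCG", "ATTAACCGTAG", "ATTAACCGTCA", "ATTAACCGTCAA", "ATTAACG", "ATTAATC", "ATTCC"
Count: 12

12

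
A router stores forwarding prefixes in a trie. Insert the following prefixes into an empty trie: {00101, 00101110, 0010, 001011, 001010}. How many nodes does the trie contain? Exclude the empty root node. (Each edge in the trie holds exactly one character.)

9

For each word, the new-node count is its length minus the longest prefix already in the trie:
  "00101" → 5 new (0, 0, 1, 0, 1)
  "00101110" → prefix "00101" already present; 3 new (1, 1, 0)
  "0010" → prefix "0010" already present; 0 new (none)
  "001011" → prefix "001011" already present; 0 new (none)
  "001010" → prefix "00101" already present; 1 new (0)
Total nodes = 5 + 3 + 0 + 0 + 1 = 9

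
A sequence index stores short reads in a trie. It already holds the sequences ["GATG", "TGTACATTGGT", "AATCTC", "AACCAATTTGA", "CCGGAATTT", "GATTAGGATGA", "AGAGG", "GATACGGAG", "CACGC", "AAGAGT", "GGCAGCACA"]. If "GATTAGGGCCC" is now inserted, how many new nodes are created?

4

The longest prefix of "GATTAGGGCCC" already in the trie is "GATTAGG" (length 7).
So 11 − 7 = 4 new nodes.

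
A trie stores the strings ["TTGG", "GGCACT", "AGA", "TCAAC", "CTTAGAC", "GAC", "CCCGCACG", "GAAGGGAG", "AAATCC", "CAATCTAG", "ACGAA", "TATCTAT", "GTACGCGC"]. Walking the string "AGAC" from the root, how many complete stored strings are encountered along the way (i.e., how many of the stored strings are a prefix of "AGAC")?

1

Walk "AGAC" from the root; an end-of-word marker is hit whenever a stored word is a prefix of "AGAC".
Prefixes of the query that are stored words: "AGA"
Count: 1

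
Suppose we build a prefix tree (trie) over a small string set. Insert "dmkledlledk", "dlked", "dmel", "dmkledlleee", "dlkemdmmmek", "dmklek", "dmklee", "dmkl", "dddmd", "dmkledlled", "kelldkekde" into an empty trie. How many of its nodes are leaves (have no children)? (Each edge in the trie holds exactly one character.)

Leaves are exactly the stored words that no other stored word extends.
Those words: "dddmd", "dlked", "dlkemdmmmek", "dmel", "dmkledlledk", "dmkledlleee", "dmklee", "dmklek", "kelldkekde"
Leaf count: 9

9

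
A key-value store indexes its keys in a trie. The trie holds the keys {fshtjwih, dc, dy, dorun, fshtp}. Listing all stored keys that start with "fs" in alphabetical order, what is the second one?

fshtp

Words with prefix "fs", in lexicographic order: "fshtjwih", "fshtp"
The 2nd is fshtp.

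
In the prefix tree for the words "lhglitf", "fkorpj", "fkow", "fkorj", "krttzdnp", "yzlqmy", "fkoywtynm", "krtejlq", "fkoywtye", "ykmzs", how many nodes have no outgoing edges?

A leaf is a node with no children — equivalently, the end of a word that is not a proper prefix of any other stored word.
Those words: "fkorj", "fkorpj", "fkow", "fkoywtye", "fkoywtynm", "krtejlq", "krttzdnp", "lhglitf", "ykmzs", "yzlqmy"
Leaf count: 10

10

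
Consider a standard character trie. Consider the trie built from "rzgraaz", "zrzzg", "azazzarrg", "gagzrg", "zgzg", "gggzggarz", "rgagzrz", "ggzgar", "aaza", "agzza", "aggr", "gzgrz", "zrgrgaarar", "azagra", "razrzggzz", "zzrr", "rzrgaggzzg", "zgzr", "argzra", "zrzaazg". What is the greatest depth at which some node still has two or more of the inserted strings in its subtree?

3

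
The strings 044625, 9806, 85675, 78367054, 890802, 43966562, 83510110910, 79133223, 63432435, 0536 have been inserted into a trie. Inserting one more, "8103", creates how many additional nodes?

3

"8" is already a path in the trie; the remaining "103" must be added.
New nodes needed: |"8103"| − 1 = 4 − 1 = 3.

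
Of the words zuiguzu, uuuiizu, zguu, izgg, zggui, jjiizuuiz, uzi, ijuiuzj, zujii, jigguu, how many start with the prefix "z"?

Traverse to the node for "z", then collect every word in that subtree.
Words under "z": zggui, zguu, zuiguzu, zujii
Count: 4

4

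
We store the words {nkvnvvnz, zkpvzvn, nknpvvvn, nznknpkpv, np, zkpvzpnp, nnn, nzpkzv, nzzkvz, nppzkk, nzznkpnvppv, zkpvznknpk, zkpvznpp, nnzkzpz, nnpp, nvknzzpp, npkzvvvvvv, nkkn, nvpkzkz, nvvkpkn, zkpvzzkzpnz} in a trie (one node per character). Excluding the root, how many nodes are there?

Trace insertions, counting only characters that open a new branch:
  "nkvnvvnz" → 8 new (n, k, v, n, v, v, n, z)
  "zkpvzvn" → 7 new (z, k, p, v, z, v, n)
  "nknpvvvn" → prefix "nk" already present; 6 new (n, p, v, v, v, n)
  "nznknpkpv" → prefix "n" already present; 8 new (z, n, k, n, p, k, p, v)
  "np" → prefix "n" already present; 1 new (p)
  "zkpvzpnp" → prefix "zkpvz" already present; 3 new (p, n, p)
  "nnn" → prefix "n" already present; 2 new (n, n)
  "nzpkzv" → prefix "nz" already present; 4 new (p, k, z, v)
  "nzzkvz" → prefix "nz" already present; 4 new (z, k, v, z)
  "nppzkk" → prefix "np" already present; 4 new (p, z, k, k)
  "nzznkpnvppv" → prefix "nzz" already present; 8 new (n, k, p, n, v, p, p, v)
  "zkpvznknpk" → prefix "zkpvz" already present; 5 new (n, k, n, p, k)
  "zkpvznpp" → prefix "zkpvzn" already present; 2 new (p, p)
  "nnzkzpz" → prefix "nn" already present; 5 new (z, k, z, p, z)
  "nnpp" → prefix "nn" already present; 2 new (p, p)
  "nvknzzpp" → prefix "n" already present; 7 new (v, k, n, z, z, p, p)
  "npkzvvvvvv" → prefix "np" already present; 8 new (k, z, v, v, v, v, v, v)
  "nkkn" → prefix "nk" already present; 2 new (k, n)
  "nvpkzkz" → prefix "nv" already present; 5 new (p, k, z, k, z)
  "nvvkpkn" → prefix "nv" already present; 5 new (v, k, p, k, n)
  "zkpvzzkzpnz" → prefix "zkpvz" already present; 6 new (z, k, z, p, n, z)
Total nodes = 8 + 7 + 6 + 8 + 1 + 3 + 2 + 4 + 4 + 4 + 8 + 5 + 2 + 5 + 2 + 7 + 8 + 2 + 5 + 5 + 6 = 102

102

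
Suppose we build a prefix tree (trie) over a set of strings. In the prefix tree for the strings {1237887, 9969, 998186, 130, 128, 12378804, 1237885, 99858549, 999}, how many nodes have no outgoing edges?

9

Leaves are exactly the stored words that no other stored word extends.
Those words: "12378804", "1237885", "1237887", "128", "130", "9969", "998186", "99858549", "999"
Leaf count: 9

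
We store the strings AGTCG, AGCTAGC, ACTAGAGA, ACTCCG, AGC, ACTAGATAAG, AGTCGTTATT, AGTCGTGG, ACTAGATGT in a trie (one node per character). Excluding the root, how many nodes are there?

Insert word by word; a character creates a node only if that edge doesn't already exist:
  "AGTCG" → 5 new (A, G, T, C, G)
  "AGCTAGC" → prefix "AG" already present; 5 new (C, T, A, G, C)
  "ACTAGAGA" → prefix "A" already present; 7 new (C, T, A, G, A, G, A)
  "ACTCCG" → prefix "ACT" already present; 3 new (C, C, G)
  "AGC" → prefix "AGC" already present; 0 new (none)
  "ACTAGATAAG" → prefix "ACTAGA" already present; 4 new (T, A, A, G)
  "AGTCGTTATT" → prefix "AGTCG" already present; 5 new (T, T, A, T, T)
  "AGTCGTGG" → prefix "AGTCGT" already present; 2 new (G, G)
  "ACTAGATGT" → prefix "ACTAGAT" already present; 2 new (G, T)
Total nodes = 5 + 5 + 7 + 3 + 0 + 4 + 5 + 2 + 2 = 33

33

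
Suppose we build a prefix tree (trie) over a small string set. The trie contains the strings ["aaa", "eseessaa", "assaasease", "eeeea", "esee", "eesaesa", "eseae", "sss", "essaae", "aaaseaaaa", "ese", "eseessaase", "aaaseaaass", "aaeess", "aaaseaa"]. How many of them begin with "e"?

8

Traverse to the node for "e", then collect every word in that subtree.
Matches: "eeeea", "eesaesa", "ese", "eseae", "esee", "eseessaa", "eseessaase", "essaae"
Count: 8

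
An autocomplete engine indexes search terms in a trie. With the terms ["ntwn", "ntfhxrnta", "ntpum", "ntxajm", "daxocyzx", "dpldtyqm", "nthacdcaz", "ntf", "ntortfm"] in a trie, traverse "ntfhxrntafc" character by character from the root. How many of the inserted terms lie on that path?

2

Traverse "ntfhxrntafc" character by character; count nodes along the way that are marked as word ends.
Prefixes of the query that are stored words: "ntf", "ntfhxrnta"
Count: 2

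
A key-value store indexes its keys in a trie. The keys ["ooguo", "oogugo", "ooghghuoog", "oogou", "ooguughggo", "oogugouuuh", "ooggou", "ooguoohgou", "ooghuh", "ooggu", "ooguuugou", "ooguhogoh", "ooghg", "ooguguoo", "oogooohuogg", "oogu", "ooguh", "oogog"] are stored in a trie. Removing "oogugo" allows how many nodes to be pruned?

0

A node on "oogugo"'s path can go only if nothing else ends at it or branches off below it.
Every node on "oogugo" is still needed (e.g. by "oogugouuuh"), so nothing is freed.
Nodes removed: 0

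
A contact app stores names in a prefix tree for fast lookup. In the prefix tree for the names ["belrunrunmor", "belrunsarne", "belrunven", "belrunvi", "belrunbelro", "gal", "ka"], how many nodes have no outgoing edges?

7

A leaf is a node with no children — equivalently, the end of a word that is not a proper prefix of any other stored word.
Those words: "belrunbelro", "belrunrunmor", "belrunsarne", "belrunven", "belrunvi", "gal", "ka"
Leaf count: 7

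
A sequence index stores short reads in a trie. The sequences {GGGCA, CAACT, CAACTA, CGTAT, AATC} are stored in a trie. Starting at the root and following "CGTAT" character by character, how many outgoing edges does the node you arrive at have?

Walk "CGTAT" from the root, arriving at one node.
No stored string extends past "CGTAT".
That node has 0 child edges.

0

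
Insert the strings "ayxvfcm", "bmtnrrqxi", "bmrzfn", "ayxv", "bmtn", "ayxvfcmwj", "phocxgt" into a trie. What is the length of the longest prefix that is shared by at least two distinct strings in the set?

The deepest shared node is where two words last agree before diverging.
e.g. "ayxvfcm" and "ayxvfcmwj" share the prefix "ayxvfcm" of length 7; no pair shares a longer one.
Longest shared-prefix length: 7

7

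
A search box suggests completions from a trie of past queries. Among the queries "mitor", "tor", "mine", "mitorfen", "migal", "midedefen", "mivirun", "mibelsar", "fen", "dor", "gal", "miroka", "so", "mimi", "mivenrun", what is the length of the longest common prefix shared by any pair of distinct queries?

Look for the deepest trie node that still has at least two words in its subtree.
e.g. "mitor" and "mitorfen" share the prefix "mitor" of length 5; no pair shares a longer one.
Longest shared-prefix length: 5

5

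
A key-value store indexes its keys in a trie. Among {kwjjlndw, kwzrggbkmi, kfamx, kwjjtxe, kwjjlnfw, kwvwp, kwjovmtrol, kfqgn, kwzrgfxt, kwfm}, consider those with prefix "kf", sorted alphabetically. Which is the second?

Words with prefix "kf", in lexicographic order: "kfamx", "kfqgn"
The 2nd is kfqgn.

kfqgn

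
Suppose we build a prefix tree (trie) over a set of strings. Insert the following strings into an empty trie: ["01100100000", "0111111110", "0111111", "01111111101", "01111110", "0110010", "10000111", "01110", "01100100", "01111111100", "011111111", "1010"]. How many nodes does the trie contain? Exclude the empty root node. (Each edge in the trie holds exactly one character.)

Trace insertions, counting only characters that open a new branch:
  "01100100000" → 11 new (0, 1, 1, 0, 0, 1, 0, 0, 0, 0, 0)
  "0111111110" → prefix "011" already present; 7 new (1, 1, 1, 1, 1, 1, 0)
  "0111111" → prefix "0111111" already present; 0 new (none)
  "01111111101" → prefix "0111111110" already present; 1 new (1)
  "01111110" → prefix "0111111" already present; 1 new (0)
  "0110010" → prefix "0110010" already present; 0 new (none)
  "10000111" → 8 new (1, 0, 0, 0, 0, 1, 1, 1)
  "01110" → prefix "0111" already present; 1 new (0)
  "01100100" → prefix "01100100" already present; 0 new (none)
  "01111111100" → prefix "0111111110" already present; 1 new (0)
  "011111111" → prefix "011111111" already present; 0 new (none)
  "1010" → prefix "10" already present; 2 new (1, 0)
Total nodes = 11 + 7 + 0 + 1 + 1 + 0 + 8 + 1 + 0 + 1 + 0 + 2 = 32

32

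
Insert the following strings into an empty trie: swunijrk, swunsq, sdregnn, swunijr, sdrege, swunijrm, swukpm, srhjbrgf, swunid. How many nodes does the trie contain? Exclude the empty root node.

29

Trie structure (* marks end of a word):
(root)
└─ s
   ├─ d
   │  └─ r
   │     └─ e
   │        └─ g
   │           ├─ e *
   │           └─ n
   │              └─ n *
   ├─ r
   │  └─ h
   │     └─ j
   │        └─ b
   │           └─ r
   │              └─ g
   │                 └─ f *
   └─ w
      └─ u
         ├─ k
         │  └─ p
         │     └─ m *
         └─ n
            ├─ i
            │  ├─ d *
            │  └─ j
            │     └─ r *
            │        ├─ k *
            │        └─ m *
            └─ s
               └─ q *
Counting every labelled node above: 29.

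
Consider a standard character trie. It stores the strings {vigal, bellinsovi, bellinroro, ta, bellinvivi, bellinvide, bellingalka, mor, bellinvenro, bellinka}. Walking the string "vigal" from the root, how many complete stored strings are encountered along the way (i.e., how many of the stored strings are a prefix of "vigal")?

1

Check each prefix of "vigal" against the stored set — each match is an end-marker on the path.
Prefixes of the query that are stored words: "vigal"
Count: 1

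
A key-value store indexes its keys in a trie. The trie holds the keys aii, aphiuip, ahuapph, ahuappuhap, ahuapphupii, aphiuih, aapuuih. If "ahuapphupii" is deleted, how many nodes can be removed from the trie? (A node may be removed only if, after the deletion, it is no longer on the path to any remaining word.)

Walk "ahuapphupii" from the leaf back toward the root, removing each node that no remaining word uses.
The suffix "upii" (4 nodes) is used only by "ahuapphupii"; "ahuapph" is itself a stored word, so pruning stops there.
Nodes removed: 4

4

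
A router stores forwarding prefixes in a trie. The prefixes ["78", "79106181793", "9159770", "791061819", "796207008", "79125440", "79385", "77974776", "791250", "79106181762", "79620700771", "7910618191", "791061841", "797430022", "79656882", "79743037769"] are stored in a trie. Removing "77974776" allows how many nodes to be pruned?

7

Walk "77974776" from the leaf back toward the root, removing each node that no remaining word uses.
The suffix "7974776" (7 nodes) is used only by "77974776"; the node for "7" still has the child "8", so pruning stops there.
Nodes removed: 7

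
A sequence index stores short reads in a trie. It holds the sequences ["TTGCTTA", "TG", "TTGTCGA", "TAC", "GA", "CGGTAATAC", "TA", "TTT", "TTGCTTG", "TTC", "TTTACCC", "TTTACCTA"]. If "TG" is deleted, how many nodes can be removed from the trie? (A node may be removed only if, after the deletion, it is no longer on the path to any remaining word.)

1

A node on "TG"'s path can go only if nothing else ends at it or branches off below it.
The suffix "G" (1 node) is used only by "TG"; the node for "T" still has the child "T", so pruning stops there.
Nodes removed: 1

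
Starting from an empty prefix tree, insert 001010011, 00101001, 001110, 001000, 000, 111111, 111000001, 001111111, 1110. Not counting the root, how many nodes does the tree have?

31

Insert word by word; a character creates a node only if that edge doesn't already exist:
  "001010011" → 9 new (0, 0, 1, 0, 1, 0, 0, 1, 1)
  "00101001" → prefix "00101001" already present; 0 new (none)
  "001110" → prefix "001" already present; 3 new (1, 1, 0)
  "001000" → prefix "0010" already present; 2 new (0, 0)
  "000" → prefix "00" already present; 1 new (0)
  "111111" → 6 new (1, 1, 1, 1, 1, 1)
  "111000001" → prefix "111" already present; 6 new (0, 0, 0, 0, 0, 1)
  "001111111" → prefix "00111" already present; 4 new (1, 1, 1, 1)
  "1110" → prefix "1110" already present; 0 new (none)
Total nodes = 9 + 0 + 3 + 2 + 1 + 6 + 6 + 4 + 0 = 31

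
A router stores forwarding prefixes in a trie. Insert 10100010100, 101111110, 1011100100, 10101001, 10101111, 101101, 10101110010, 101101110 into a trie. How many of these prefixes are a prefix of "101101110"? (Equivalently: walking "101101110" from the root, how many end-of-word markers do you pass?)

2

Walk "101101110" from the root; an end-of-word marker is hit whenever a stored word is a prefix of "101101110".
Prefixes of the query that are stored words: "101101", "101101110"
Count: 2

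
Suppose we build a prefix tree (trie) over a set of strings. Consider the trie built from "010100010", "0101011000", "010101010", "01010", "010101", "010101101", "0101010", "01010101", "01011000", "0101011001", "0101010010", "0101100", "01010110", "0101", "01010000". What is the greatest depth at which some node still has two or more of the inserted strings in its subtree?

The deepest shared node is where two words last agree before diverging.
e.g. "0101011000" and "0101011001" share the prefix "010101100" of length 9; no pair shares a longer one.
Longest shared-prefix length: 9

9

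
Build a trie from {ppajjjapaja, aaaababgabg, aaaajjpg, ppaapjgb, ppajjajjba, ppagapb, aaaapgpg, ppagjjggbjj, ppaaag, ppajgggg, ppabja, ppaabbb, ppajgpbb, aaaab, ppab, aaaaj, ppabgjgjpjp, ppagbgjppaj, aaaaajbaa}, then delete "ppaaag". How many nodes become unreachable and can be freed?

2

Walk "ppaaag" from the leaf back toward the root, removing each node that no remaining word uses.
The suffix "ag" (2 nodes) is used only by "ppaaag"; the node for "ppaa" still has the child "p", so pruning stops there.
Nodes removed: 2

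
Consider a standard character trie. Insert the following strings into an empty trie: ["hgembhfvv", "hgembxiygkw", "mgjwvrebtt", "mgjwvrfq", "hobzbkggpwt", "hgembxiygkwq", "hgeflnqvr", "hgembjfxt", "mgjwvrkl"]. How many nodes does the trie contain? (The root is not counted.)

50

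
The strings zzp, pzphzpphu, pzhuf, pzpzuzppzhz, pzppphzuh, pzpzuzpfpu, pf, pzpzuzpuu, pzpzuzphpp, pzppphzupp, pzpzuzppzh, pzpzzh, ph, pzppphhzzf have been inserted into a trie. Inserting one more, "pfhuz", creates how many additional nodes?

"pf" is already a path in the trie; the remaining "huz" must be added.
Each of the 3 remaining characters creates one node.

3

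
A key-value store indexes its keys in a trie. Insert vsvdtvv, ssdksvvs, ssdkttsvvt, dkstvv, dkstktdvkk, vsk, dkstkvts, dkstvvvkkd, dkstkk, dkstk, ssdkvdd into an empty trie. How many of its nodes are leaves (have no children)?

9

A leaf is a node with no children — equivalently, the end of a word that is not a proper prefix of any other stored word.
Those words: "dkstkk", "dkstktdvkk", "dkstkvts", "dkstvvvkkd", "ssdksvvs", "ssdkttsvvt", "ssdkvdd", "vsk", "vsvdtvv"
Leaf count: 9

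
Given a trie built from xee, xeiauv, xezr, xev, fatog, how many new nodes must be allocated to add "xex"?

1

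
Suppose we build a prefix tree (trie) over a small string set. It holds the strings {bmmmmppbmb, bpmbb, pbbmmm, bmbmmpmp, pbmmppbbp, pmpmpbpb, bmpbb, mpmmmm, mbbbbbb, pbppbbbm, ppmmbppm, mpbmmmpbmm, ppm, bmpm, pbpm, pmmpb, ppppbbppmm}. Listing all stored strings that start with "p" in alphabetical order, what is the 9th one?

ppppbbppmm

Filter for "p…" and sort: "pbbmmm", "pbmmppbbp", "pbpm", "pbppbbbm", "pmmpb", "pmpmpbpb", "ppm", "ppmmbppm", "ppppbbppmm"
Position 9: ppppbbppmm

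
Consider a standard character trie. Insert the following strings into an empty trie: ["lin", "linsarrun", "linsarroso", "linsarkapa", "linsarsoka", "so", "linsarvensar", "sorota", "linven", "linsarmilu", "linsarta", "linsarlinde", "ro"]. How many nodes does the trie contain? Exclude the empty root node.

For each word, the new-node count is its length minus the longest prefix already in the trie:
  "lin" → 3 new (l, i, n)
  "linsarrun" → prefix "lin" already present; 6 new (s, a, r, r, u, n)
  "linsarroso" → prefix "linsarr" already present; 3 new (o, s, o)
  "linsarkapa" → prefix "linsar" already present; 4 new (k, a, p, a)
  "linsarsoka" → prefix "linsar" already present; 4 new (s, o, k, a)
  "so" → 2 new (s, o)
  "linsarvensar" → prefix "linsar" already present; 6 new (v, e, n, s, a, r)
  "sorota" → prefix "so" already present; 4 new (r, o, t, a)
  "linven" → prefix "lin" already present; 3 new (v, e, n)
  "linsarmilu" → prefix "linsar" already present; 4 new (m, i, l, u)
  "linsarta" → prefix "linsar" already present; 2 new (t, a)
  "linsarlinde" → prefix "linsar" already present; 5 new (l, i, n, d, e)
  "ro" → 2 new (r, o)
Total nodes = 3 + 6 + 3 + 4 + 4 + 2 + 6 + 4 + 3 + 4 + 2 + 5 + 2 = 48

48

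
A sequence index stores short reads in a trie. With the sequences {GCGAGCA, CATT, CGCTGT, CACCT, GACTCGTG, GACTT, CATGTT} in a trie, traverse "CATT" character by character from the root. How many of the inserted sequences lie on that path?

1

Check each prefix of "CATT" against the stored set — each match is an end-marker on the path.
Prefixes of the query that are stored words: "CATT"
Count: 1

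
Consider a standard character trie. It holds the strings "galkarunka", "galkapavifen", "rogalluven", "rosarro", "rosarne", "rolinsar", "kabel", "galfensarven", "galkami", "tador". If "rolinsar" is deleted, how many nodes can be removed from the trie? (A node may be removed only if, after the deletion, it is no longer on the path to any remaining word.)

Walk "rolinsar" from the leaf back toward the root, removing each node that no remaining word uses.
The suffix "linsar" (6 nodes) is used only by "rolinsar"; the node for "ro" still has the child "g", so pruning stops there.
Nodes removed: 6

6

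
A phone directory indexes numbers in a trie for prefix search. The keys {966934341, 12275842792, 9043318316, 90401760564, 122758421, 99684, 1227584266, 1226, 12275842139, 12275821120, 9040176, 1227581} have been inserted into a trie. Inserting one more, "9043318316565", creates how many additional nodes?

Walking "9043318316565" from the root, the first 10 characters ("9043318316") follow existing edges; "5" is the first miss.
New nodes needed: |"9043318316565"| − 10 = 13 − 10 = 3.

3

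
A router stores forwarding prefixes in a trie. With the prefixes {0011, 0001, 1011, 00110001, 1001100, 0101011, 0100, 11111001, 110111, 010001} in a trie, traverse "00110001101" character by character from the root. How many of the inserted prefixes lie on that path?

Traverse "00110001101" character by character; count nodes along the way that are marked as word ends.
Prefixes of the query that are stored words: "0011", "00110001"
Count: 2

2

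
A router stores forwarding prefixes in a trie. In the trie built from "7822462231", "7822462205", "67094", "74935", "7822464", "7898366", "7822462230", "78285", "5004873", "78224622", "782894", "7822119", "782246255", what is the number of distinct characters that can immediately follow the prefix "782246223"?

Walk "782246223" from the root, arriving at one node.
Distinct next characters after "782246223": 0, 1.
That node has 2 child edges.

2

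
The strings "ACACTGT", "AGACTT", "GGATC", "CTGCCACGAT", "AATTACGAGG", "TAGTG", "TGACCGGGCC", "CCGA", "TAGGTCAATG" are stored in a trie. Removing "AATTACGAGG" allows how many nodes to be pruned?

After clearing the end-marker at "AATTACGAGG", prune upward until reaching a node still needed by another word.
The suffix "ATTACGAGG" (9 nodes) is used only by "AATTACGAGG"; the node for "A" still has the child "C", so pruning stops there.
Nodes removed: 9

9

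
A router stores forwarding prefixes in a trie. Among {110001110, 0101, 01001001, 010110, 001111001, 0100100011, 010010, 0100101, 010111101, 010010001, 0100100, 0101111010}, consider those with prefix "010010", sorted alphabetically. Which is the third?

Filter for "010010…" and sort: "010010", "0100100", "010010001", "0100100011", "01001001", "0100101"
Position 3: 010010001

010010001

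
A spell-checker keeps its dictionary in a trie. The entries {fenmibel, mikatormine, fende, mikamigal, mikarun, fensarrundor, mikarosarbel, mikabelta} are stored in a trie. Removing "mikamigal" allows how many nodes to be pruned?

5

Walk "mikamigal" from the leaf back toward the root, removing each node that no remaining word uses.
The suffix "migal" (5 nodes) is used only by "mikamigal"; the node for "mika" still has the child "t", so pruning stops there.
Nodes removed: 5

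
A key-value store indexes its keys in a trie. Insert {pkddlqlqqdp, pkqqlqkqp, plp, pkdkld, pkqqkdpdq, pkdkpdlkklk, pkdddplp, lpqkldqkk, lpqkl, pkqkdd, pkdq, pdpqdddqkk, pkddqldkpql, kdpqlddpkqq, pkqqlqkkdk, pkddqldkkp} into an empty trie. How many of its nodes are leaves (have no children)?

A leaf is a node with no children — equivalently, the end of a word that is not a proper prefix of any other stored word.
Those words: "kdpqlddpkqq", "lpqkldqkk", "pdpqdddqkk", "pkdddplp", "pkddlqlqqdp", "pkddqldkkp", "pkddqldkpql", "pkdkld", "pkdkpdlkklk", "pkdq", "pkqkdd", "pkqqkdpdq", "pkqqlqkkdk", "pkqqlqkqp", "plp"
Leaf count: 15

15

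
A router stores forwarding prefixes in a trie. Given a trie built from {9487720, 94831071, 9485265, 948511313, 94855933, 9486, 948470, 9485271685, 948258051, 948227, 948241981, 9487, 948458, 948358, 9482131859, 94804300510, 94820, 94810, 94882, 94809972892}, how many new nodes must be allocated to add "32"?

"32" shares no prefix with any stored word, so all 2 characters open new nodes.
2 − 0 = 2 new nodes.

2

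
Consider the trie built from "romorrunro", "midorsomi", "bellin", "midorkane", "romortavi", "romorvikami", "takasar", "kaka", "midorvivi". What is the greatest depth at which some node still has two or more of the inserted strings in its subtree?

5

The deepest shared node is where two words last agree before diverging.
e.g. "midorkane" and "midorsomi" share the prefix "midor" of length 5; no pair shares a longer one.
Longest shared-prefix length: 5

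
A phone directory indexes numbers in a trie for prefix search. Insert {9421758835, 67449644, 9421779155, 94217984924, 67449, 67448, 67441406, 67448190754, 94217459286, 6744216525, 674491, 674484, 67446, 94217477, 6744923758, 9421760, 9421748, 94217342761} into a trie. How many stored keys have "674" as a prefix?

Traverse to the node for "674", then collect every word in that subtree.
Words under "674": 67441406, 6744216525, 67446, 67448, 67448190754, 674484, 67449, 674491, 6744923758, 67449644
Count: 10

10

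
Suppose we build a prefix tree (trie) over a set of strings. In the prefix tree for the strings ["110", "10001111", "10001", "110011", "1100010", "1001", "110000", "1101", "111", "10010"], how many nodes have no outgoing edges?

7

A leaf is a node with no children — equivalently, the end of a word that is not a proper prefix of any other stored word.
Those words: "10001111", "10010", "110000", "1100010", "110011", "1101", "111"
Leaf count: 7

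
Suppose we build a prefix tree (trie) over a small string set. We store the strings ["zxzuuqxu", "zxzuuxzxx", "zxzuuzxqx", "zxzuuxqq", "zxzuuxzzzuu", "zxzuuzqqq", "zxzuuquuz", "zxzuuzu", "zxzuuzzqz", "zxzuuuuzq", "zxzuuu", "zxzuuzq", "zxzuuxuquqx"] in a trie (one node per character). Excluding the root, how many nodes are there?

Count nodes per top-level branch (shared prefixes stored once):
  'z'-branch (zxzuuquuz, zxzuuqxu, zxzuuu, zxzuuuuzq, zxzuuxqq, zxzuuxuquqx, zxzuuxzxx, zxzuuxzzzuu, zxzuuzq, zxzuuzqqq, zxzuuzu, zxzuuzxqx, zxzuuzzqz): 41 nodes
Sum: 41

41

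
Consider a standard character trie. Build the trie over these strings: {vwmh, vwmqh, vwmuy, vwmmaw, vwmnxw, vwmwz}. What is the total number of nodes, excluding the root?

16

Count nodes per top-level branch (shared prefixes stored once):
  'v'-branch (vwmh, vwmmaw, vwmnxw, vwmqh, vwmuy, vwmwz): 16 nodes
Sum: 16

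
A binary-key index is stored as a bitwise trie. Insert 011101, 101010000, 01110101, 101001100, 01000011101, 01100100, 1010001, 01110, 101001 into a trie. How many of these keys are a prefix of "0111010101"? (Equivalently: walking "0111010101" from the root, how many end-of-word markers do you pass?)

Check each prefix of "0111010101" against the stored set — each match is an end-marker on the path.
Prefixes of the query that are stored words: "01110", "011101", "01110101"
Count: 3

3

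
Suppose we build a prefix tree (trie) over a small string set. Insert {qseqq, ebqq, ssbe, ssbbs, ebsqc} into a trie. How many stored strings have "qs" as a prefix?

1

Walk to "qs"; the words in its subtree are exactly those with that prefix.
Words under "qs": qseqq
Count: 1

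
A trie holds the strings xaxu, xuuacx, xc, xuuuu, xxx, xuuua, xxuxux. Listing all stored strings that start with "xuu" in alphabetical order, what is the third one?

xuuuu

DFS of the "xuu" subtree visits, in order: "xuuacx", "xuuua", "xuuuu"
The 3rd is xuuuu.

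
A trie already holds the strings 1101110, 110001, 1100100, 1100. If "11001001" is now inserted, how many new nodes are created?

Walking "11001001" from the root, the first 7 characters ("1100100") follow existing edges; "1" is the first miss.
So 8 − 7 = 1 new nodes.

1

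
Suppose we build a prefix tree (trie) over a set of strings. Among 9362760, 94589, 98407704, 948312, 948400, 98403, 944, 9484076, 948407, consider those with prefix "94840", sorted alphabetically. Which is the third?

Words with prefix "94840", in lexicographic order: "948400", "948407", "9484076"
Position 3: 9484076

9484076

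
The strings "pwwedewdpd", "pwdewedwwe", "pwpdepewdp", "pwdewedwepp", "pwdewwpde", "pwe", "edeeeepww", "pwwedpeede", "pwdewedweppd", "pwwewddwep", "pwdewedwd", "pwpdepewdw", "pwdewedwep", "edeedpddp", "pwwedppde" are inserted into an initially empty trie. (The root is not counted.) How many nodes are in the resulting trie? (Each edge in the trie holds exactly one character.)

65

Count nodes per top-level branch (shared prefixes stored once):
  'e'-branch (edeedpddp, edeeeepww): 14 nodes
  'p'-branch (pwdewedwd, pwdewedwep, pwdewedwepp, pwdewedweppd, pwdewedwwe, pwdewwpde, pwe, pwpdepewdp, pwpdepewdw, pwwedewdpd, pwwedpeede, pwwedppde, pwwewddwep): 51 nodes
Sum: 65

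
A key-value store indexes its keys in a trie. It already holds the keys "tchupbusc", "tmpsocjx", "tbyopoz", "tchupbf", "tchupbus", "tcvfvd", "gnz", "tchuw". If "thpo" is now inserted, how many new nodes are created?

3

The longest prefix of "thpo" already in the trie is "t" (length 1).
Each of the 3 remaining characters creates one node.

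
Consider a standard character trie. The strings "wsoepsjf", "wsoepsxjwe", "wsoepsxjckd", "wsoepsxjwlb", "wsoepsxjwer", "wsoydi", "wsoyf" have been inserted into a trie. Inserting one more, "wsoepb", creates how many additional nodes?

Walking "wsoepb" from the root, the first 5 characters ("wsoep") follow existing edges; "b" is the first miss.
So 6 − 5 = 1 new nodes.

1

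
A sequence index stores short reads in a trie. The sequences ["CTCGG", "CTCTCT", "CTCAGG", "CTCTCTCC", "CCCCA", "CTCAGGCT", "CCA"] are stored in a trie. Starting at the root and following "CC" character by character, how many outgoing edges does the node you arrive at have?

2

The children of the "CC" node are the distinct next characters among strings starting with "CC".
Distinct next characters after "CC": A, C.
That node has 2 child edges.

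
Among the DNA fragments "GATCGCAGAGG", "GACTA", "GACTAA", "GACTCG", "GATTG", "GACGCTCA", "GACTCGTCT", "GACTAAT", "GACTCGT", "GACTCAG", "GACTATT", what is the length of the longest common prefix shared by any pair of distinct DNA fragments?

The deepest shared node is where two words last agree before diverging.
e.g. "GACTCGT" and "GACTCGTCT" share the prefix "GACTCGT" of length 7; no pair shares a longer one.
Longest shared-prefix length: 7

7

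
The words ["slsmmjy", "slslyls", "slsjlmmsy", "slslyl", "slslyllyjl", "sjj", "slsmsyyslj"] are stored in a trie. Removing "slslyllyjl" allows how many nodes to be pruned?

4

After clearing the end-marker at "slslyllyjl", prune upward until reaching a node still needed by another word.
The suffix "lyjl" (4 nodes) is used only by "slslyllyjl"; the node for "slslyl" still has the child "s", so pruning stops there.
Nodes removed: 4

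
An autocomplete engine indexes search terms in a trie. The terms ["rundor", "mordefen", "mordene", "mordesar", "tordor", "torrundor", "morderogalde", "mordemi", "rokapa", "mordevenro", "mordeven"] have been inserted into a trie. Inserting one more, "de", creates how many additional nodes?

2

No existing word starts with "d", so every character of "de" needs a new node.
2 − 0 = 2 new nodes.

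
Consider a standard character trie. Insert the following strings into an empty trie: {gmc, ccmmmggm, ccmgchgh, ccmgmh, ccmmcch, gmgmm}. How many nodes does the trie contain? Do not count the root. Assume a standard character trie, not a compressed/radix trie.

24

Trace insertions, counting only characters that open a new branch:
  "gmc" → 3 new (g, m, c)
  "ccmmmggm" → 8 new (c, c, m, m, m, g, g, m)
  "ccmgchgh" → prefix "ccm" already present; 5 new (g, c, h, g, h)
  "ccmgmh" → prefix "ccmg" already present; 2 new (m, h)
  "ccmmcch" → prefix "ccmm" already present; 3 new (c, c, h)
  "gmgmm" → prefix "gm" already present; 3 new (g, m, m)
Total nodes = 3 + 8 + 5 + 2 + 3 + 3 = 24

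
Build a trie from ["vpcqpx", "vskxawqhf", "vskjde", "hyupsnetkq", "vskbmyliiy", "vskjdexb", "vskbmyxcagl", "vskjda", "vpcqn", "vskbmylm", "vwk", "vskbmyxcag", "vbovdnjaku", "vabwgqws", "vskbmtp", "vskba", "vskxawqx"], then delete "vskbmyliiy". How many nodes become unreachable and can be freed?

3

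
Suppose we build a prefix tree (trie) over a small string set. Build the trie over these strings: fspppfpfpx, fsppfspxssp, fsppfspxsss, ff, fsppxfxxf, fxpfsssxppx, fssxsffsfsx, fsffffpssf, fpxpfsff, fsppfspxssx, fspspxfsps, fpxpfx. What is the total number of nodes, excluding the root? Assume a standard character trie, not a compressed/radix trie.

For each word, the new-node count is its length minus the longest prefix already in the trie:
  "fspppfpfpx" → 10 new (f, s, p, p, p, f, p, f, p, x)
  "fsppfspxssp" → prefix "fspp" already present; 7 new (f, s, p, x, s, s, p)
  "fsppfspxsss" → prefix "fsppfspxss" already present; 1 new (s)
  "ff" → prefix "f" already present; 1 new (f)
  "fsppxfxxf" → prefix "fspp" already present; 5 new (x, f, x, x, f)
  "fxpfsssxppx" → prefix "f" already present; 10 new (x, p, f, s, s, s, x, p, p, x)
  "fssxsffsfsx" → prefix "fs" already present; 9 new (s, x, s, f, f, s, f, s, x)
  "fsffffpssf" → prefix "fs" already present; 8 new (f, f, f, f, p, s, s, f)
  "fpxpfsff" → prefix "f" already present; 7 new (p, x, p, f, s, f, f)
  "fsppfspxssx" → prefix "fsppfspxss" already present; 1 new (x)
  "fspspxfsps" → prefix "fsp" already present; 7 new (s, p, x, f, s, p, s)
  "fpxpfx" → prefix "fpxpf" already present; 1 new (x)
Total nodes = 10 + 7 + 1 + 1 + 5 + 10 + 9 + 8 + 7 + 1 + 7 + 1 = 67

67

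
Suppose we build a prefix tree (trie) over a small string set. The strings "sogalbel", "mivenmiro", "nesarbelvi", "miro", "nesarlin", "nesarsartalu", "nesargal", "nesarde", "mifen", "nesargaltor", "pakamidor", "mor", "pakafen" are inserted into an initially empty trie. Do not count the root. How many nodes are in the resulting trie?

64

Count nodes per top-level branch (shared prefixes stored once):
  'm'-branch (mifen, miro, mivenmiro, mor): 16 nodes
  'n'-branch (nesarbelvi, nesarde, nesargal, nesargaltor, nesarlin, nesarsartalu): 28 nodes
  'p'-branch (pakafen, pakamidor): 12 nodes
  's'-branch (sogalbel): 8 nodes
Sum: 64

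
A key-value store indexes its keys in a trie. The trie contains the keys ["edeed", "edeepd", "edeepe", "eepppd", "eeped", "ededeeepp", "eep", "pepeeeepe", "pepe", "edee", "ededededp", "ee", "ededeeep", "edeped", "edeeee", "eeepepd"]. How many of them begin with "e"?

Filter for entries beginning with "e":
Matches: "ededededp", "ededeeep", "ededeeepp", "edee", "edeed", "edeeee", "edeepd", "edeepe", "edeped", "ee", "eeepepd", "eep", "eeped", "eepppd"
Count: 14

14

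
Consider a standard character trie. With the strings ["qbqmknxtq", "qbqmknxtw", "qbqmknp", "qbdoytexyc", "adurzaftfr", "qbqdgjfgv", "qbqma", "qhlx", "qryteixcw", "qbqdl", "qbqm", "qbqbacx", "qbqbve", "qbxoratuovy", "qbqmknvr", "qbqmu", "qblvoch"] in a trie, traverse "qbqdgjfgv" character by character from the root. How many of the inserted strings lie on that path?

1

Check each prefix of "qbqdgjfgv" against the stored set — each match is an end-marker on the path.
Prefixes of the query that are stored words: "qbqdgjfgv"
Count: 1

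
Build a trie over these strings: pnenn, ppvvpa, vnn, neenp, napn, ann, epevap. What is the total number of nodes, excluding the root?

30

For each word, the new-node count is its length minus the longest prefix already in the trie:
  "pnenn" → 5 new (p, n, e, n, n)
  "ppvvpa" → prefix "p" already present; 5 new (p, v, v, p, a)
  "vnn" → 3 new (v, n, n)
  "neenp" → 5 new (n, e, e, n, p)
  "napn" → prefix "n" already present; 3 new (a, p, n)
  "ann" → 3 new (a, n, n)
  "epevap" → 6 new (e, p, e, v, a, p)
Total nodes = 5 + 5 + 3 + 5 + 3 + 3 + 6 = 30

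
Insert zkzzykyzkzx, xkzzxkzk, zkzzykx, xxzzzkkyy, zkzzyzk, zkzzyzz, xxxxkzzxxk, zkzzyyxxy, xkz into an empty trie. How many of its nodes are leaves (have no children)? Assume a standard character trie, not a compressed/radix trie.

8

Leaves are exactly the stored words that no other stored word extends.
Those words: "xkzzxkzk", "xxxxkzzxxk", "xxzzzkkyy", "zkzzykx", "zkzzykyzkzx", "zkzzyyxxy", "zkzzyzk", "zkzzyzz"
Leaf count: 8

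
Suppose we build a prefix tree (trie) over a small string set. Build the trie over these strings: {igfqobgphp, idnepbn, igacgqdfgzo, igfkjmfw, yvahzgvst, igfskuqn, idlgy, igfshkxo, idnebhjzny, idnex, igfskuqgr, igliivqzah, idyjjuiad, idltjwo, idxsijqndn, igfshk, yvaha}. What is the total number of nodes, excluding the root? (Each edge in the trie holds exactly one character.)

For each word, the new-node count is its length minus the longest prefix already in the trie:
  "igfqobgphp" → 10 new (i, g, f, q, o, b, g, p, h, p)
  "idnepbn" → prefix "i" already present; 6 new (d, n, e, p, b, n)
  "igacgqdfgzo" → prefix "ig" already present; 9 new (a, c, g, q, d, f, g, z, o)
  "igfkjmfw" → prefix "igf" already present; 5 new (k, j, m, f, w)
  "yvahzgvst" → 9 new (y, v, a, h, z, g, v, s, t)
  "igfskuqn" → prefix "igf" already present; 5 new (s, k, u, q, n)
  "idlgy" → prefix "id" already present; 3 new (l, g, y)
  "igfshkxo" → prefix "igfs" already present; 4 new (h, k, x, o)
  "idnebhjzny" → prefix "idne" already present; 6 new (b, h, j, z, n, y)
  "idnex" → prefix "idne" already present; 1 new (x)
  "igfskuqgr" → prefix "igfskuq" already present; 2 new (g, r)
  "igliivqzah" → prefix "ig" already present; 8 new (l, i, i, v, q, z, a, h)
  "idyjjuiad" → prefix "id" already present; 7 new (y, j, j, u, i, a, d)
  "idltjwo" → prefix "idl" already present; 4 new (t, j, w, o)
  "idxsijqndn" → prefix "id" already present; 8 new (x, s, i, j, q, n, d, n)
  "igfshk" → prefix "igfshk" already present; 0 new (none)
  "yvaha" → prefix "yvah" already present; 1 new (a)
Total nodes = 10 + 6 + 9 + 5 + 9 + 5 + 3 + 4 + 6 + 1 + 2 + 8 + 7 + 4 + 8 + 0 + 1 = 88

88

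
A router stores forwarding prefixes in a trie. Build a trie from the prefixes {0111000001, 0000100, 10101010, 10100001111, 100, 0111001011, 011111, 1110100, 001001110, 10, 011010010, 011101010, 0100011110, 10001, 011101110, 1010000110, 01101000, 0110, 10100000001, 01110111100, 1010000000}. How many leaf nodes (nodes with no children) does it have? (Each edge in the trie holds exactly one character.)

17

Leaves are exactly the stored words that no other stored word extends.
Those words: "0000100", "001001110", "0100011110", "01101000", "011010010", "0111000001", "0111001011", "011101010", "011101110", "01110111100", "011111", "10001", "10100000001", "1010000110", "10100001111", "10101010", "1110100"
Leaf count: 17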